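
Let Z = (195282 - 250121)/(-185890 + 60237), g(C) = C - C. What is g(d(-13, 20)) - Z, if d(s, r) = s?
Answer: -54839/125653 ≈ -0.43643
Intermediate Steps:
g(C) = 0
Z = 54839/125653 (Z = -54839/(-125653) = -54839*(-1/125653) = 54839/125653 ≈ 0.43643)
g(d(-13, 20)) - Z = 0 - 1*54839/125653 = 0 - 54839/125653 = -54839/125653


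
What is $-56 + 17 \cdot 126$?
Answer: $2086$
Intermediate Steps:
$-56 + 17 \cdot 126 = -56 + 2142 = 2086$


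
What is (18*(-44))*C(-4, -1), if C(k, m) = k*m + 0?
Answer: -3168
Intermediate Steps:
C(k, m) = k*m
(18*(-44))*C(-4, -1) = (18*(-44))*(-4*(-1)) = -792*4 = -3168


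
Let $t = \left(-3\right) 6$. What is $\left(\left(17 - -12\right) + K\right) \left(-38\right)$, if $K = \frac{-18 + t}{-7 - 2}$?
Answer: $-1254$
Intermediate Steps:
$t = -18$
$K = 4$ ($K = \frac{-18 - 18}{-7 - 2} = - \frac{36}{-9} = \left(-36\right) \left(- \frac{1}{9}\right) = 4$)
$\left(\left(17 - -12\right) + K\right) \left(-38\right) = \left(\left(17 - -12\right) + 4\right) \left(-38\right) = \left(\left(17 + 12\right) + 4\right) \left(-38\right) = \left(29 + 4\right) \left(-38\right) = 33 \left(-38\right) = -1254$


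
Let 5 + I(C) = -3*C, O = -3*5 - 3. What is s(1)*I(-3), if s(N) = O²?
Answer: 1296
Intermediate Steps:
O = -18 (O = -15 - 3 = -18)
I(C) = -5 - 3*C
s(N) = 324 (s(N) = (-18)² = 324)
s(1)*I(-3) = 324*(-5 - 3*(-3)) = 324*(-5 + 9) = 324*4 = 1296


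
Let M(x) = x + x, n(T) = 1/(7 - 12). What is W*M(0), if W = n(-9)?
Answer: 0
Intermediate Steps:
n(T) = -⅕ (n(T) = 1/(-5) = -⅕)
W = -⅕ ≈ -0.20000
M(x) = 2*x
W*M(0) = -2*0/5 = -⅕*0 = 0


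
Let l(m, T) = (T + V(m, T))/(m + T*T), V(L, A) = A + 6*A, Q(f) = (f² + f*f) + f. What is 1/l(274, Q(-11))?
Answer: 53635/1848 ≈ 29.023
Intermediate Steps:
Q(f) = f + 2*f² (Q(f) = (f² + f²) + f = 2*f² + f = f + 2*f²)
V(L, A) = 7*A
l(m, T) = 8*T/(m + T²) (l(m, T) = (T + 7*T)/(m + T*T) = (8*T)/(m + T²) = 8*T/(m + T²))
1/l(274, Q(-11)) = 1/(8*(-11*(1 + 2*(-11)))/(274 + (-11*(1 + 2*(-11)))²)) = 1/(8*(-11*(1 - 22))/(274 + (-11*(1 - 22))²)) = 1/(8*(-11*(-21))/(274 + (-11*(-21))²)) = 1/(8*231/(274 + 231²)) = 1/(8*231/(274 + 53361)) = 1/(8*231/53635) = 1/(8*231*(1/53635)) = 1/(1848/53635) = 53635/1848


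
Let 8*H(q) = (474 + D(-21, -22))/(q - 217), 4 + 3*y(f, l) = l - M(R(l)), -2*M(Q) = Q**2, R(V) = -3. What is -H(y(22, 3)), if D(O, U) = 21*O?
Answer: 99/5180 ≈ 0.019112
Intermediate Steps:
M(Q) = -Q**2/2
y(f, l) = 1/6 + l/3 (y(f, l) = -4/3 + (l - (-1)*(-3)**2/2)/3 = -4/3 + (l - (-1)*9/2)/3 = -4/3 + (l - 1*(-9/2))/3 = -4/3 + (l + 9/2)/3 = -4/3 + (9/2 + l)/3 = -4/3 + (3/2 + l/3) = 1/6 + l/3)
H(q) = 33/(8*(-217 + q)) (H(q) = ((474 + 21*(-21))/(q - 217))/8 = ((474 - 441)/(-217 + q))/8 = (33/(-217 + q))/8 = 33/(8*(-217 + q)))
-H(y(22, 3)) = -33/(8*(-217 + (1/6 + (1/3)*3))) = -33/(8*(-217 + (1/6 + 1))) = -33/(8*(-217 + 7/6)) = -33/(8*(-1295/6)) = -33*(-6)/(8*1295) = -1*(-99/5180) = 99/5180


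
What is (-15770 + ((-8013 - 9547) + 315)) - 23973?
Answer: -56988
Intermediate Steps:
(-15770 + ((-8013 - 9547) + 315)) - 23973 = (-15770 + (-17560 + 315)) - 23973 = (-15770 - 17245) - 23973 = -33015 - 23973 = -56988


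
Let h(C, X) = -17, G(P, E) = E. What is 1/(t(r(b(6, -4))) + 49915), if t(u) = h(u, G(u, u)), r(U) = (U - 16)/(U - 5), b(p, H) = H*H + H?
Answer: 1/49898 ≈ 2.0041e-5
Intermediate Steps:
b(p, H) = H + H**2 (b(p, H) = H**2 + H = H + H**2)
r(U) = (-16 + U)/(-5 + U)
t(u) = -17
1/(t(r(b(6, -4))) + 49915) = 1/(-17 + 49915) = 1/49898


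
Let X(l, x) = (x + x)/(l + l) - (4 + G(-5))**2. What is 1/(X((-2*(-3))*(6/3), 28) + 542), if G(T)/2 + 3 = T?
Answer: 3/1201 ≈ 0.0024979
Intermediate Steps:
G(T) = -6 + 2*T
X(l, x) = -144 + x/l (X(l, x) = (x + x)/(l + l) - (4 + (-6 + 2*(-5)))**2 = (2*x)/((2*l)) - (4 + (-6 - 10))**2 = (2*x)*(1/(2*l)) - (4 - 16)**2 = x/l - 1*(-12)**2 = x/l - 1*144 = x/l - 144 = -144 + x/l)
1/(X((-2*(-3))*(6/3), 28) + 542) = 1/((-144 + 28/(((-2*(-3))*(6/3)))) + 542) = 1/((-144 + 28/((6*(6*(1/3))))) + 542) = 1/((-144 + 28/((6*2))) + 542) = 1/((-144 + 28/12) + 542) = 1/((-144 + 28*(1/12)) + 542) = 1/((-144 + 7/3) + 542) = 1/(-425/3 + 542) = 1/(1201/3) = 3/1201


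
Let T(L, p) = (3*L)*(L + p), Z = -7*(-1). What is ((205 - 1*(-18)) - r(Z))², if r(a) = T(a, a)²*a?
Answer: 365818119241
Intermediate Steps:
Z = 7
T(L, p) = 3*L*(L + p)
r(a) = 36*a⁵ (r(a) = (3*a*(a + a))²*a = (3*a*(2*a))²*a = (6*a²)²*a = (36*a⁴)*a = 36*a⁵)
((205 - 1*(-18)) - r(Z))² = ((205 - 1*(-18)) - 36*7⁵)² = ((205 + 18) - 36*16807)² = (223 - 1*605052)² = (223 - 605052)² = (-604829)² = 365818119241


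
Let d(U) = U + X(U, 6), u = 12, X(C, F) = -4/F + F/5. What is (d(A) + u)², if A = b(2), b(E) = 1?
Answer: 41209/225 ≈ 183.15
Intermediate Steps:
X(C, F) = -4/F + F/5 (X(C, F) = -4/F + F*(⅕) = -4/F + F/5)
A = 1
d(U) = 8/15 + U (d(U) = U + (-4/6 + (⅕)*6) = U + (-4*⅙ + 6/5) = U + (-⅔ + 6/5) = U + 8/15 = 8/15 + U)
(d(A) + u)² = ((8/15 + 1) + 12)² = (23/15 + 12)² = (203/15)² = 41209/225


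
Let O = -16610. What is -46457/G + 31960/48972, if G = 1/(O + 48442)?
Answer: -18105183751442/12243 ≈ -1.4788e+9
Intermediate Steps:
G = 1/31832 (G = 1/(-16610 + 48442) = 1/31832 ≈ 3.1415e-5)
-46457/G + 31960/48972 = -46457/1/31832 + 31960/48972 = -46457*31832 + 31960*(1/48972) = -1478819224 + 7990/12243 = -18105183751442/12243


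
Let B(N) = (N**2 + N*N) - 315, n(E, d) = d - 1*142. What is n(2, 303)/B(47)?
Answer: 161/4103 ≈ 0.039240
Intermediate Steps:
n(E, d) = -142 + d (n(E, d) = d - 142 = -142 + d)
B(N) = -315 + 2*N**2 (B(N) = (N**2 + N**2) - 315 = 2*N**2 - 315 = -315 + 2*N**2)
n(2, 303)/B(47) = (-142 + 303)/(-315 + 2*47**2) = 161/(-315 + 2*2209) = 161/(-315 + 4418) = 161/4103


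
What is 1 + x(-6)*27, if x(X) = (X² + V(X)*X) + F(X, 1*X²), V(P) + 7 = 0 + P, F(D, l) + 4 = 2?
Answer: 3025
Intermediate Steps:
F(D, l) = -2 (F(D, l) = -4 + 2 = -2)
V(P) = -7 + P (V(P) = -7 + (0 + P) = -7 + P)
x(X) = -2 + X² + X*(-7 + X) (x(X) = (X² + (-7 + X)*X) - 2 = (X² + X*(-7 + X)) - 2 = -2 + X² + X*(-7 + X))
1 + x(-6)*27 = 1 + (-2 + (-6)² - 6*(-7 - 6))*27 = 1 + (-2 + 36 - 6*(-13))*27 = 1 + (-2 + 36 + 78)*27 = 1 + 112*27 = 1 + 3024 = 3025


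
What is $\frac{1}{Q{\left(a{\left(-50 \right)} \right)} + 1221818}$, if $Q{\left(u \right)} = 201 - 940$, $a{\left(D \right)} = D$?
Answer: $\frac{1}{1221079} \approx 8.1895 \cdot 10^{-7}$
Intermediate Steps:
$Q{\left(u \right)} = -739$ ($Q{\left(u \right)} = 201 - 940 = -739$)
$\frac{1}{Q{\left(a{\left(-50 \right)} \right)} + 1221818} = \frac{1}{-739 + 1221818} = \frac{1}{1221079}$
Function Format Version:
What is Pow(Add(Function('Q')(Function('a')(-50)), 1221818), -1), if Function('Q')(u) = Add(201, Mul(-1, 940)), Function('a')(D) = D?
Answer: Rational(1, 1221079) ≈ 8.1895e-7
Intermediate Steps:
Function('Q')(u) = -739 (Function('Q')(u) = Add(201, -940) = -739)
Pow(Add(Function('Q')(Function('a')(-50)), 1221818), -1) = Pow(Add(-739, 1221818), -1) = Pow(1221079, -1) = Rational(1, 1221079)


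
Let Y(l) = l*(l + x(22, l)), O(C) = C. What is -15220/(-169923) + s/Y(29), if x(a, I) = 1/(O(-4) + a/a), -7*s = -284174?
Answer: 72564403283/1483257867 ≈ 48.922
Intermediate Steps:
s = 284174/7 (s = -⅐*(-284174) = 284174/7 ≈ 40596.)
x(a, I) = -⅓ (x(a, I) = 1/(-4 + a/a) = 1/(-4 + 1) = 1/(-3) = -⅓)
Y(l) = l*(-⅓ + l) (Y(l) = l*(l - ⅓) = l*(-⅓ + l))
-15220/(-169923) + s/Y(29) = -15220/(-169923) + 284174/(7*((29*(-⅓ + 29)))) = -15220*(-1/169923) + 284174/(7*((29*(86/3)))) = 15220/169923 + 284174/(7*(2494/3)) = 15220/169923 + (284174/7)*(3/2494) = 15220/169923 + 426261/8729 = 72564403283/1483257867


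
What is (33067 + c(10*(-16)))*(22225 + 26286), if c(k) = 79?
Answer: 1607945606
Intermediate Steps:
(33067 + c(10*(-16)))*(22225 + 26286) = (33067 + 79)*(22225 + 26286) = 33146*48511 = 1607945606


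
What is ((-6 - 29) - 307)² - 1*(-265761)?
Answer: 382725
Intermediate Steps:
((-6 - 29) - 307)² - 1*(-265761) = (-35 - 307)² + 265761 = (-342)² + 265761 = 116964 + 265761 = 382725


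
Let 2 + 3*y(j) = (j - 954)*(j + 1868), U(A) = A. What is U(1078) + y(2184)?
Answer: 4987192/3 ≈ 1.6624e+6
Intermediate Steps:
y(j) = -⅔ + (-954 + j)*(1868 + j)/3 (y(j) = -⅔ + ((j - 954)*(j + 1868))/3 = -⅔ + ((-954 + j)*(1868 + j))/3 = -⅔ + (-954 + j)*(1868 + j)/3)
U(1078) + y(2184) = 1078 + (-1782074/3 + (⅓)*2184² + (914/3)*2184) = 1078 + (-1782074/3 + (⅓)*4769856 + 665392) = 1078 + (-1782074/3 + 1589952 + 665392) = 1078 + 4983958/3 = 4987192/3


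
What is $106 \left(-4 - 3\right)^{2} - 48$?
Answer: $5146$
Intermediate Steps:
$106 \left(-4 - 3\right)^{2} - 48 = 106 \left(-7\right)^{2} - 48 = 106 \cdot 49 - 48 = 5194 - 48 = 5146$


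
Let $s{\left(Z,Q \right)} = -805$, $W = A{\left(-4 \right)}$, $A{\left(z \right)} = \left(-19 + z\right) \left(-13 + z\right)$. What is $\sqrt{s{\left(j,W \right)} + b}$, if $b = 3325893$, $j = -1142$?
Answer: $4 \sqrt{207818} \approx 1823.5$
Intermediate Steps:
$W = 391$ ($W = 247 + \left(-4\right)^{2} - -128 = 247 + 16 + 128 = 391$)
$\sqrt{s{\left(j,W \right)} + b} = \sqrt{-805 + 3325893} = \sqrt{3325088} = 4 \sqrt{207818}$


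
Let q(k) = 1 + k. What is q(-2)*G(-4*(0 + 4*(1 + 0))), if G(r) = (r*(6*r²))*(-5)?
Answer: -122880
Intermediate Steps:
G(r) = -30*r³ (G(r) = (6*r³)*(-5) = -30*r³)
q(-2)*G(-4*(0 + 4*(1 + 0))) = (1 - 2)*(-30*(-64*(0 + 4*(1 + 0))³)) = -(-30)*(-4*(0 + 4*1))³ = -(-30)*(-4*(0 + 4))³ = -(-30)*(-4*4)³ = -(-30)*(-16)³ = -(-30)*(-4096) = -1*122880 = -122880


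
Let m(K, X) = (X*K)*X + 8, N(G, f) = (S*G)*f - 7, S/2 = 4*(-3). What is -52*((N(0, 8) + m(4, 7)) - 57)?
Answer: -7280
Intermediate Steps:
S = -24 (S = 2*(4*(-3)) = 2*(-12) = -24)
N(G, f) = -7 - 24*G*f (N(G, f) = (-24*G)*f - 7 = -24*G*f - 7 = -7 - 24*G*f)
m(K, X) = 8 + K*X**2 (m(K, X) = (K*X)*X + 8 = K*X**2 + 8 = 8 + K*X**2)
-52*((N(0, 8) + m(4, 7)) - 57) = -52*(((-7 - 24*0*8) + (8 + 4*7**2)) - 57) = -52*(((-7 + 0) + (8 + 4*49)) - 57) = -52*((-7 + (8 + 196)) - 57) = -52*((-7 + 204) - 57) = -52*(197 - 57) = -52*140 = -7280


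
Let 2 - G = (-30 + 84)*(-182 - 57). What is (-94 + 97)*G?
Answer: 38724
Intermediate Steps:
G = 12908 (G = 2 - (-30 + 84)*(-182 - 57) = 2 - 54*(-239) = 2 - 1*(-12906) = 2 + 12906 = 12908)
(-94 + 97)*G = (-94 + 97)*12908 = 3*12908 = 38724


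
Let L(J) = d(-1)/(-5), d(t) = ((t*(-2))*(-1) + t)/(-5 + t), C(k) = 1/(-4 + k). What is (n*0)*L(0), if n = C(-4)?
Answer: 0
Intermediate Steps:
n = -⅛ (n = 1/(-4 - 4) = 1/(-8) = -⅛ ≈ -0.12500)
d(t) = 3*t/(-5 + t) (d(t) = (-2*t*(-1) + t)/(-5 + t) = (2*t + t)/(-5 + t) = (3*t)/(-5 + t) = 3*t/(-5 + t))
L(J) = -⅒ (L(J) = (3*(-1)/(-5 - 1))/(-5) = (3*(-1)/(-6))*(-⅕) = (3*(-1)*(-⅙))*(-⅕) = (½)*(-⅕) = -⅒)
(n*0)*L(0) = -⅛*0*(-⅒) = 0*(-⅒) = 0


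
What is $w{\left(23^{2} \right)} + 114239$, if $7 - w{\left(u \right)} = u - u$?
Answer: $114246$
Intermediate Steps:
$w{\left(u \right)} = 7$ ($w{\left(u \right)} = 7 - \left(u - u\right) = 7 - 0 = 7 + 0 = 7$)
$w{\left(23^{2} \right)} + 114239 = 7 + 114239 = 114246$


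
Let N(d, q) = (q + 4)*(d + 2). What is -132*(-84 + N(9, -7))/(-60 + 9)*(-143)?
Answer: 736164/17 ≈ 43304.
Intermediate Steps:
N(d, q) = (2 + d)*(4 + q) (N(d, q) = (4 + q)*(2 + d) = (2 + d)*(4 + q))
-132*(-84 + N(9, -7))/(-60 + 9)*(-143) = -132*(-84 + (8 + 2*(-7) + 4*9 + 9*(-7)))/(-60 + 9)*(-143) = -132*(-84 + (8 - 14 + 36 - 63))/(-51)*(-143) = -132*(-84 - 33)*(-1)/51*(-143) = -(-15444)*(-1)/51*(-143) = -132*39/17*(-143) = -5148/17*(-143) = 736164/17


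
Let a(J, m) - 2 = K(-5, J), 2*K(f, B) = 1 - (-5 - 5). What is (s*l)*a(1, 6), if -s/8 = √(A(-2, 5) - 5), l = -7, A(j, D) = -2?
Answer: 420*I*√7 ≈ 1111.2*I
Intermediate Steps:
K(f, B) = 11/2 (K(f, B) = (1 - (-5 - 5))/2 = (1 - 1*(-10))/2 = (1 + 10)/2 = (½)*11 = 11/2)
a(J, m) = 15/2 (a(J, m) = 2 + 11/2 = 15/2)
s = -8*I*√7 (s = -8*√(-2 - 5) = -8*I*√7 ≈ -21.166*I)
(s*l)*a(1, 6) = (-8*I*√7*(-7))*(15/2) = (56*I*√7)*(15/2) = 420*I*√7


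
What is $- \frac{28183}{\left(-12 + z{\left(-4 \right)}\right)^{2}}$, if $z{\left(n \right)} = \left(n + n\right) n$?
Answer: $- \frac{28183}{400} \approx -70.458$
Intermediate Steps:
$z{\left(n \right)} = 2 n^{2}$ ($z{\left(n \right)} = 2 n n = 2 n^{2}$)
$- \frac{28183}{\left(-12 + z{\left(-4 \right)}\right)^{2}} = - \frac{28183}{\left(-12 + 2 \left(-4\right)^{2}\right)^{2}} = - \frac{28183}{\left(-12 + 2 \cdot 16\right)^{2}} = - \frac{28183}{\left(-12 + 32\right)^{2}} = - \frac{28183}{20^{2}} = - \frac{28183}{400}$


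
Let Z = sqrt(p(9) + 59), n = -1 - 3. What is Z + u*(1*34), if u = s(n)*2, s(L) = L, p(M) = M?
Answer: -272 + 2*sqrt(17) ≈ -263.75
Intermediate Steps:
n = -4
u = -8 (u = -4*2 = -8)
Z = 2*sqrt(17) (Z = sqrt(9 + 59) = sqrt(68) = 2*sqrt(17) ≈ 8.2462)
Z + u*(1*34) = 2*sqrt(17) - 8*34 = 2*sqrt(17) - 272 = -272 + 2*sqrt(17)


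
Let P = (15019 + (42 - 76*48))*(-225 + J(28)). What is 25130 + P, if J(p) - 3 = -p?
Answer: -2828120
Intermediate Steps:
J(p) = 3 - p
P = -2853250 (P = (15019 + (42 - 76*48))*(-225 + (3 - 1*28)) = (15019 + (42 - 3648))*(-225 + (3 - 28)) = (15019 - 3606)*(-225 - 25) = 11413*(-250) = -2853250)
25130 + P = 25130 - 2853250 = -2828120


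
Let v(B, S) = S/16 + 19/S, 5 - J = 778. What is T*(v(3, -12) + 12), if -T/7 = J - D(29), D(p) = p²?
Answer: 109214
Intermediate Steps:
J = -773 (J = 5 - 1*778 = 5 - 778 = -773)
T = 11298 (T = -7*(-773 - 1*29²) = -7*(-773 - 1*841) = -7*(-773 - 841) = -7*(-1614) = 11298)
v(B, S) = 19/S + S/16 (v(B, S) = S*(1/16) + 19/S = S/16 + 19/S = 19/S + S/16)
T*(v(3, -12) + 12) = 11298*((19/(-12) + (1/16)*(-12)) + 12) = 11298*((19*(-1/12) - ¾) + 12) = 11298*((-19/12 - ¾) + 12) = 11298*(-7/3 + 12) = 11298*(29/3) = 109214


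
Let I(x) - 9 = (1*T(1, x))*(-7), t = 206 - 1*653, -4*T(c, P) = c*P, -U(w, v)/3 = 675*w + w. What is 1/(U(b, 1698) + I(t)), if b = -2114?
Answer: 4/17145675 ≈ 2.3329e-7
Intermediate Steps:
U(w, v) = -2028*w (U(w, v) = -3*(675*w + w) = -2028*w)
T(c, P) = -P*c/4 (T(c, P) = -c*P/4 = -P*c/4)
t = -447 (t = 206 - 653 = -447)
I(x) = 9 + 7*x/4 (I(x) = 9 + (1*(-¼*x*1))*(-7) = 9 + (1*(-x/4))*(-7) = 9 - x/4*(-7) = 9 + 7*x/4)
1/(U(b, 1698) + I(t)) = 1/(-2028*(-2114) + (9 + (7/4)*(-447))) = 1/(4287192 + (9 - 3129/4)) = 1/(4287192 - 3093/4) = 1/(17145675/4) = 4/17145675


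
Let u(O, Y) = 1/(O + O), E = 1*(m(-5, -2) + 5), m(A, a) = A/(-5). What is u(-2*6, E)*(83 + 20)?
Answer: -103/24 ≈ -4.2917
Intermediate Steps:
m(A, a) = -A/5 (m(A, a) = A*(-⅕) = -A/5)
E = 6 (E = 1*(-⅕*(-5) + 5) = 1*(1 + 5) = 1*6 = 6)
u(O, Y) = 1/(2*O)
u(-2*6, E)*(83 + 20) = (1/(2*((-2*6))))*(83 + 20) = ((½)/(-12))*103 = ((½)*(-1/12))*103 = -1/24*103 = -103/24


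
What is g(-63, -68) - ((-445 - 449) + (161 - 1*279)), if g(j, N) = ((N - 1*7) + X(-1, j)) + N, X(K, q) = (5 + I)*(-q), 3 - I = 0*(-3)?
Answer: 1373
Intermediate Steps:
I = 3 (I = 3 - 0*(-3) = 3 - 1*0 = 3 + 0 = 3)
X(K, q) = -8*q (X(K, q) = (5 + 3)*(-q) = 8*(-q) = -8*q)
g(j, N) = -7 - 8*j + 2*N (g(j, N) = ((N - 1*7) - 8*j) + N = ((N - 7) - 8*j) + N = ((-7 + N) - 8*j) + N = (-7 + N - 8*j) + N = -7 - 8*j + 2*N)
g(-63, -68) - ((-445 - 449) + (161 - 1*279)) = (-7 - 8*(-63) + 2*(-68)) - ((-445 - 449) + (161 - 1*279)) = (-7 + 504 - 136) - (-894 + (161 - 279)) = 361 - (-894 - 118) = 361 - 1*(-1012) = 361 + 1012 = 1373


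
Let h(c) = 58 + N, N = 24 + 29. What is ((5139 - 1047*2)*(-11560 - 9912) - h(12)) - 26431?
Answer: -65408782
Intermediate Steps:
N = 53
h(c) = 111 (h(c) = 58 + 53 = 111)
((5139 - 1047*2)*(-11560 - 9912) - h(12)) - 26431 = ((5139 - 1047*2)*(-11560 - 9912) - 1*111) - 26431 = ((5139 - 2094)*(-21472) - 111) - 26431 = (3045*(-21472) - 111) - 26431 = (-65382240 - 111) - 26431 = -65382351 - 26431 = -65408782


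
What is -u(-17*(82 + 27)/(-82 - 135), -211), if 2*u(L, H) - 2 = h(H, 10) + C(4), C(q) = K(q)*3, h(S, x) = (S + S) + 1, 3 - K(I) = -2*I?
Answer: 193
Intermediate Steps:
K(I) = 3 + 2*I (K(I) = 3 - (-2)*I = 3 + 2*I)
h(S, x) = 1 + 2*S (h(S, x) = 2*S + 1 = 1 + 2*S)
C(q) = 9 + 6*q (C(q) = (3 + 2*q)*3 = 9 + 6*q)
u(L, H) = 18 + H (u(L, H) = 1 + ((1 + 2*H) + (9 + 6*4))/2 = 1 + ((1 + 2*H) + (9 + 24))/2 = 1 + ((1 + 2*H) + 33)/2 = 1 + (34 + 2*H)/2 = 1 + (17 + H) = 18 + H)
-u(-17*(82 + 27)/(-82 - 135), -211) = -(18 - 211) = -1*(-193) = 193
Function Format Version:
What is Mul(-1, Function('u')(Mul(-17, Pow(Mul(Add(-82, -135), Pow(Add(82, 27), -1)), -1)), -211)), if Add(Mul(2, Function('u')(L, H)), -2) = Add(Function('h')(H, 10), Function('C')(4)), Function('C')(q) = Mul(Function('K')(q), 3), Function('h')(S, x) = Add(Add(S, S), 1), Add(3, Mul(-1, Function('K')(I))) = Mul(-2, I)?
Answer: 193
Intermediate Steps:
Function('K')(I) = Add(3, Mul(2, I)) (Function('K')(I) = Add(3, Mul(-1, Mul(-2, I))) = Add(3, Mul(2, I)))
Function('h')(S, x) = Add(1, Mul(2, S)) (Function('h')(S, x) = Add(Mul(2, S), 1) = Add(1, Mul(2, S)))
Function('C')(q) = Add(9, Mul(6, q)) (Function('C')(q) = Mul(Add(3, Mul(2, q)), 3) = Add(9, Mul(6, q)))
Function('u')(L, H) = Add(18, H) (Function('u')(L, H) = Add(1, Mul(Rational(1, 2), Add(Add(1, Mul(2, H)), Add(9, Mul(6, 4))))) = Add(1, Mul(Rational(1, 2), Add(Add(1, Mul(2, H)), Add(9, 24)))) = Add(1, Mul(Rational(1, 2), Add(Add(1, Mul(2, H)), 33))) = Add(1, Mul(Rational(1, 2), Add(34, Mul(2, H)))) = Add(1, Add(17, H)) = Add(18, H))
Mul(-1, Function('u')(Mul(-17, Pow(Mul(Add(-82, -135), Pow(Add(82, 27), -1)), -1)), -211)) = Mul(-1, Add(18, -211)) = Mul(-1, -193) = 193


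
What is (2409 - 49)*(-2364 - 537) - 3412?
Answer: -6849772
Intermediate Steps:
(2409 - 49)*(-2364 - 537) - 3412 = 2360*(-2901) - 3412 = -6846360 - 3412 = -6849772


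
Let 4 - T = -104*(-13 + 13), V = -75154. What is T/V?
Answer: -2/37577 ≈ -5.3224e-5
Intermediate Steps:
T = 4 (T = 4 - (-104)*(-13 + 13) = 4 - (-104)*0 = 4 - 1*0 = 4 + 0 = 4)
T/V = 4/(-75154) = 4*(-1/75154) = -2/37577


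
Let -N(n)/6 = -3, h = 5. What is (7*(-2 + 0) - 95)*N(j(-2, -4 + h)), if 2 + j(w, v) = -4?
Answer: -1962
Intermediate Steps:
j(w, v) = -6 (j(w, v) = -2 - 4 = -6)
N(n) = 18 (N(n) = -6*(-3) = 18)
(7*(-2 + 0) - 95)*N(j(-2, -4 + h)) = (7*(-2 + 0) - 95)*18 = (7*(-2) - 95)*18 = (-14 - 95)*18 = -109*18 = -1962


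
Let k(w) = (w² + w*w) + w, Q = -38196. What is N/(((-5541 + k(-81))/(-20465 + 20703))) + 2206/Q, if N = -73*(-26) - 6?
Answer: 715956709/11936250 ≈ 59.982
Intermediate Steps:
N = 1892 (N = 1898 - 6 = 1892)
k(w) = w + 2*w² (k(w) = (w² + w²) + w = 2*w² + w = w + 2*w²)
N/(((-5541 + k(-81))/(-20465 + 20703))) + 2206/Q = 1892/(((-5541 - 81*(1 + 2*(-81)))/(-20465 + 20703))) + 2206/(-38196) = 1892/(((-5541 - 81*(1 - 162))/238)) + 2206*(-1/38196) = 1892/(((-5541 - 81*(-161))*(1/238))) - 1103/19098 = 1892/(((-5541 + 13041)*(1/238))) - 1103/19098 = 1892/((7500*(1/238))) - 1103/19098 = 1892/(3750/119) - 1103/19098 = 1892*(119/3750) - 1103/19098 = 112574/1875 - 1103/19098 = 715956709/11936250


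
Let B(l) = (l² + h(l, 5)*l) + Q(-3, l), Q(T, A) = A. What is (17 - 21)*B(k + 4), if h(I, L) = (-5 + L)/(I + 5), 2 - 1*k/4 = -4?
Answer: -3248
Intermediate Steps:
k = 24 (k = 8 - 4*(-4) = 8 + 16 = 24)
h(I, L) = (-5 + L)/(5 + I)
B(l) = l + l² (B(l) = (l² + ((-5 + 5)/(5 + l))*l) + l = (l² + (0/(5 + l))*l) + l = (l² + 0*l) + l = (l² + 0) + l = l² + l = l + l²)
(17 - 21)*B(k + 4) = (17 - 21)*((24 + 4)*(1 + (24 + 4))) = -112*(1 + 28) = -112*29 = -4*812 = -3248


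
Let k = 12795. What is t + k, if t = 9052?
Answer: 21847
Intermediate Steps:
t + k = 9052 + 12795 = 21847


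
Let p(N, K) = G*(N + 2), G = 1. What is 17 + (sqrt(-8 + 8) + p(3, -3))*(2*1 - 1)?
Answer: 22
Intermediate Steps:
p(N, K) = 2 + N (p(N, K) = 1*(N + 2) = 1*(2 + N) = 2 + N)
17 + (sqrt(-8 + 8) + p(3, -3))*(2*1 - 1) = 17 + (sqrt(-8 + 8) + (2 + 3))*(2*1 - 1) = 17 + (sqrt(0) + 5)*(2 - 1) = 17 + (0 + 5)*1 = 17 + 5*1 = 17 + 5 = 22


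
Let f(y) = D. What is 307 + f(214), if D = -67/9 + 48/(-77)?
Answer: 207160/693 ≈ 298.93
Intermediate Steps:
D = -5591/693 (D = -67*1/9 + 48*(-1/77) = -67/9 - 48/77 = -5591/693 ≈ -8.0678)
f(y) = -5591/693
307 + f(214) = 307 - 5591/693 = 207160/693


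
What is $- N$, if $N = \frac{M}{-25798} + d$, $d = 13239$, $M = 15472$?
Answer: $- \frac{170762125}{12899} \approx -13238.0$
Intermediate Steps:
$N = \frac{170762125}{12899}$ ($N = \frac{15472}{-25798} + 13239 = 15472 \left(- \frac{1}{25798}\right) + 13239 = - \frac{7736}{12899} + 13239 = \frac{170762125}{12899} \approx 13238.0$)
$- N = \left(-1\right) \frac{170762125}{12899} = - \frac{170762125}{12899}$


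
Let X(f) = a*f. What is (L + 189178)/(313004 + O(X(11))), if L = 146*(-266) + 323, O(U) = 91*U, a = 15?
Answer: 150665/328019 ≈ 0.45932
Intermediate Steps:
X(f) = 15*f
L = -38513 (L = -38836 + 323 = -38513)
(L + 189178)/(313004 + O(X(11))) = (-38513 + 189178)/(313004 + 91*(15*11)) = 150665/(313004 + 91*165) = 150665/(313004 + 15015) = 150665/328019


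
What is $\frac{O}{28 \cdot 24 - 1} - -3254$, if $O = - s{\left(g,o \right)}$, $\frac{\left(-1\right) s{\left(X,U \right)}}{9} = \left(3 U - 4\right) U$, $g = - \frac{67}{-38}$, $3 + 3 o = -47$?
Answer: $\frac{2191534}{671} \approx 3266.1$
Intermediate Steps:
$o = - \frac{50}{3}$ ($o = -1 + \frac{1}{3} \left(-47\right) = -1 - \frac{47}{3} = - \frac{50}{3} \approx -16.667$)
$g = \frac{67}{38}$ ($g = \left(-67\right) \left(- \frac{1}{38}\right) = \frac{67}{38} \approx 1.7632$)
$s{\left(X,U \right)} = - 9 U \left(-4 + 3 U\right)$ ($s{\left(X,U \right)} = - 9 \left(3 U - 4\right) U = - 9 \left(-4 + 3 U\right) U = - 9 U \left(-4 + 3 U\right)$)
$O = 8100$ ($O = - \frac{9 \left(-50\right) \left(4 - -50\right)}{3} = - \frac{9 \left(-50\right) \left(4 + 50\right)}{3} = - \frac{9 \left(-50\right) 54}{3} = \left(-1\right) \left(-8100\right) = 8100$)
$\frac{O}{28 \cdot 24 - 1} - -3254 = \frac{8100}{28 \cdot 24 - 1} - -3254 = \frac{8100}{672 - 1} + 3254 = \frac{8100}{671} + 3254 = \frac{2191534}{671}$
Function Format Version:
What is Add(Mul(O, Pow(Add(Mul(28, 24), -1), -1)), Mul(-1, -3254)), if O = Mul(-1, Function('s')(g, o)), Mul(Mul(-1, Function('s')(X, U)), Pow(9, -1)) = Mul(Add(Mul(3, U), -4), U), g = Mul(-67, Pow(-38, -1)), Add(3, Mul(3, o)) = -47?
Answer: Rational(2191534, 671) ≈ 3266.1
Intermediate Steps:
o = Rational(-50, 3) (o = Add(-1, Mul(Rational(1, 3), -47)) = Add(-1, Rational(-47, 3)) = Rational(-50, 3) ≈ -16.667)
g = Rational(67, 38) (g = Mul(-67, Rational(-1, 38)) = Rational(67, 38) ≈ 1.7632)
Function('s')(X, U) = Mul(-9, U, Add(-4, Mul(3, U))) (Function('s')(X, U) = Mul(-9, Mul(Add(Mul(3, U), -4), U)) = Mul(-9, Mul(Add(-4, Mul(3, U)), U)) = Mul(-9, Mul(U, Add(-4, Mul(3, U)))) = Mul(-9, U, Add(-4, Mul(3, U))))
O = 8100 (O = Mul(-1, Mul(9, Rational(-50, 3), Add(4, Mul(-3, Rational(-50, 3))))) = Mul(-1, Mul(9, Rational(-50, 3), Add(4, 50))) = Mul(-1, Mul(9, Rational(-50, 3), 54)) = Mul(-1, -8100) = 8100)
Add(Mul(O, Pow(Add(Mul(28, 24), -1), -1)), Mul(-1, -3254)) = Add(Mul(8100, Pow(Add(Mul(28, 24), -1), -1)), Mul(-1, -3254)) = Add(Mul(8100, Pow(Add(672, -1), -1)), 3254) = Add(Mul(8100, Pow(671, -1)), 3254) = Add(Mul(8100, Rational(1, 671)), 3254) = Add(Rational(8100, 671), 3254) = Rational(2191534, 671)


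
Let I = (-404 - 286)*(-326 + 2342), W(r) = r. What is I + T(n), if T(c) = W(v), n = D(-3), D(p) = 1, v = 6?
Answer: -1391034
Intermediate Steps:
n = 1
T(c) = 6
I = -1391040 (I = -690*2016 = -1391040)
I + T(n) = -1391040 + 6 = -1391034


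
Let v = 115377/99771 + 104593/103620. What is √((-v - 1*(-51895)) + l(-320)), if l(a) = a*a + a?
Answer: √457127585159079260271615/1723045170 ≈ 392.39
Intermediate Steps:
v = 7463570981/3446090340 (v = 115377*(1/99771) + 104593*(1/103620) = 38459/33257 + 104593/103620 = 7463570981/3446090340 ≈ 2.1658)
l(a) = a + a² (l(a) = a² + a = a + a²)
√((-v - 1*(-51895)) + l(-320)) = √((-1*7463570981/3446090340 - 1*(-51895)) - 320*(1 - 320)) = √((-7463570981/3446090340 + 51895) - 320*(-319)) = √(178827394623319/3446090340 + 102080) = √(530604296530519/3446090340) = √457127585159079260271615/1723045170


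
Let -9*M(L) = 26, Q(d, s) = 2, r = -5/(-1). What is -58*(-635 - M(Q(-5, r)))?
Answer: 329962/9 ≈ 36662.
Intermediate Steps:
r = 5 (r = -5*(-1) = 5)
M(L) = -26/9 (M(L) = -⅑*26 = -26/9)
-58*(-635 - M(Q(-5, r))) = -58*(-635 - 1*(-26/9)) = -58*(-635 + 26/9) = -58*(-5689/9) = 329962/9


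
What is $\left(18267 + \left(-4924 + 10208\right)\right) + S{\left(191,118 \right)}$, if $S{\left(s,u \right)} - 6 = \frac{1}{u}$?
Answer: $\frac{2779727}{118} \approx 23557.0$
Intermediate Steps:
$S{\left(s,u \right)} = 6 + \frac{1}{u}$
$\left(18267 + \left(-4924 + 10208\right)\right) + S{\left(191,118 \right)} = \left(18267 + \left(-4924 + 10208\right)\right) + \left(6 + \frac{1}{118}\right) = \left(18267 + 5284\right) + \left(6 + \frac{1}{118}\right) = 23551 + \frac{709}{118} = \frac{2779727}{118}$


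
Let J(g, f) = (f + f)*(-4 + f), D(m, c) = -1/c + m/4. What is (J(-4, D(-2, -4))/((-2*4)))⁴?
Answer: 83521/16777216 ≈ 0.0049782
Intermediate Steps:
D(m, c) = -1/c + m/4 (D(m, c) = -1/c + m*(¼) = -1/c + m/4)
J(g, f) = 2*f*(-4 + f) (J(g, f) = (2*f)*(-4 + f) = 2*f*(-4 + f))
(J(-4, D(-2, -4))/((-2*4)))⁴ = ((2*(-1/(-4) + (¼)*(-2))*(-4 + (-1/(-4) + (¼)*(-2))))/((-2*4)))⁴ = ((2*(-1*(-¼) - ½)*(-4 + (-1*(-¼) - ½)))/(-8))⁴ = ((2*(¼ - ½)*(-4 + (¼ - ½)))*(-⅛))⁴ = ((2*(-¼)*(-4 - ¼))*(-⅛))⁴ = ((2*(-¼)*(-17/4))*(-⅛))⁴ = ((17/8)*(-⅛))⁴ = (-17/64)⁴ = 83521/16777216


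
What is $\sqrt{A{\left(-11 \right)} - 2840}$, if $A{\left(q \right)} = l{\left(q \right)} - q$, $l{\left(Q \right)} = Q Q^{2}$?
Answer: $8 i \sqrt{65} \approx 64.498 i$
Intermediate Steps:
$l{\left(Q \right)} = Q^{3}$
$A{\left(q \right)} = q^{3} - q$
$\sqrt{A{\left(-11 \right)} - 2840} = \sqrt{\left(\left(-11\right)^{3} - -11\right) - 2840} = \sqrt{\left(-1331 + 11\right) - 2840} = \sqrt{-1320 - 2840} = \sqrt{-4160} = 8 i \sqrt{65}$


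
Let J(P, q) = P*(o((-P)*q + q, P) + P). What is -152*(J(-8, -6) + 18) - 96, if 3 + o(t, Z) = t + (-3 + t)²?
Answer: 3868912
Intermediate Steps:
o(t, Z) = -3 + t + (-3 + t)² (o(t, Z) = -3 + (t + (-3 + t)²) = -3 + t + (-3 + t)²)
J(P, q) = P*(-3 + P + q + (-3 + q - P*q)² - P*q) (J(P, q) = P*((-3 + ((-P)*q + q) + (-3 + ((-P)*q + q))²) + P) = P*((-3 + (-P*q + q) + (-3 + (-P*q + q))²) + P) = P*((-3 + (q - P*q) + (-3 + (q - P*q))²) + P) = P*((-3 + (q - P*q) + (-3 + q - P*q)²) + P) = P*((-3 + q + (-3 + q - P*q)² - P*q) + P) = P*(-3 + P + q + (-3 + q - P*q)² - P*q))
-152*(J(-8, -6) + 18) - 96 = -152*(-8*(-3 - 8 + (3 - 6*(-1 - 8))² - 1*(-6)*(-1 - 8)) + 18) - 96 = -152*(-8*(-3 - 8 + (3 - 6*(-9))² - 1*(-6)*(-9)) + 18) - 96 = -152*(-8*(-3 - 8 + (3 + 54)² - 54) + 18) - 96 = -152*(-8*(-3 - 8 + 57² - 54) + 18) - 96 = -152*(-8*(-3 - 8 + 3249 - 54) + 18) - 96 = -152*(-8*3184 + 18) - 96 = -152*(-25472 + 18) - 96 = -152*(-25454) - 96 = 3869008 - 96 = 3868912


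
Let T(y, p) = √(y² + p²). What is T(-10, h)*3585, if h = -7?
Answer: 3585*√149 ≈ 43761.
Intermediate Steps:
T(y, p) = √(p² + y²)
T(-10, h)*3585 = √((-7)² + (-10)²)*3585 = √(49 + 100)*3585 = √149*3585 = 3585*√149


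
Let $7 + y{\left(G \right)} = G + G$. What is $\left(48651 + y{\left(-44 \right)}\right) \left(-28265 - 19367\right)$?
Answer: $-2312819392$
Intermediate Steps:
$y{\left(G \right)} = -7 + 2 G$ ($y{\left(G \right)} = -7 + \left(G + G\right) = -7 + 2 G$)
$\left(48651 + y{\left(-44 \right)}\right) \left(-28265 - 19367\right) = \left(48651 + \left(-7 + 2 \left(-44\right)\right)\right) \left(-28265 - 19367\right) = \left(48651 - 95\right) \left(-47632\right) = 48556 \left(-47632\right) = -2312819392$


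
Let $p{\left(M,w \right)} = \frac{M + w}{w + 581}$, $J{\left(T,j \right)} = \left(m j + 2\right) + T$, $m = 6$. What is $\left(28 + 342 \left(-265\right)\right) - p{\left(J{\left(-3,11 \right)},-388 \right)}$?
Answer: $- \frac{17485863}{193} \approx -90600.0$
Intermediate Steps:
$J{\left(T,j \right)} = 2 + T + 6 j$ ($J{\left(T,j \right)} = \left(6 j + 2\right) + T = \left(2 + 6 j\right) + T = 2 + T + 6 j$)
$p{\left(M,w \right)} = \frac{M + w}{581 + w}$
$\left(28 + 342 \left(-265\right)\right) - p{\left(J{\left(-3,11 \right)},-388 \right)} = \left(28 + 342 \left(-265\right)\right) - \frac{\left(2 - 3 + 6 \cdot 11\right) - 388}{581 - 388} = \left(28 - 90630\right) - \frac{\left(2 - 3 + 66\right) - 388}{193} = -90602 - \frac{65 - 388}{193} = -90602 - \frac{1}{193} \left(-323\right) = -90602 - - \frac{323}{193} = -90602 + \frac{323}{193} = - \frac{17485863}{193}$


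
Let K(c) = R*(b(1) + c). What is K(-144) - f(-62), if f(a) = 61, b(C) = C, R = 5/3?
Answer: -898/3 ≈ -299.33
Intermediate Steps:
R = 5/3 (R = 5*(⅓) = 5/3 ≈ 1.6667)
K(c) = 5/3 + 5*c/3 (K(c) = 5*(1 + c)/3 = 5/3 + 5*c/3)
K(-144) - f(-62) = (5/3 + (5/3)*(-144)) - 1*61 = (5/3 - 240) - 61 = -715/3 - 61 = -898/3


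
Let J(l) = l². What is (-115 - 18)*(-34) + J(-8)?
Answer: 4586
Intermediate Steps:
(-115 - 18)*(-34) + J(-8) = (-115 - 18)*(-34) + (-8)² = -133*(-34) + 64 = 4522 + 64 = 4586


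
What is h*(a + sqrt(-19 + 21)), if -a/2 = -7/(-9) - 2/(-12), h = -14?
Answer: 238/9 - 14*sqrt(2) ≈ 6.6455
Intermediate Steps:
a = -17/9 (a = -2*(-7/(-9) - 2/(-12)) = -2*(-7*(-1/9) - 2*(-1/12)) = -2*(7/9 + 1/6) = -2*17/18 = -17/9 ≈ -1.8889)
h*(a + sqrt(-19 + 21)) = -14*(-17/9 + sqrt(-19 + 21)) = -14*(-17/9 + sqrt(2)) = 238/9 - 14*sqrt(2)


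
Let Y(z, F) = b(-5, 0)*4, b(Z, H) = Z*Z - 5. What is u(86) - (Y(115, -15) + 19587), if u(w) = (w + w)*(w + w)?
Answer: 9917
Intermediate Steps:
b(Z, H) = -5 + Z² (b(Z, H) = Z² - 5 = -5 + Z²)
u(w) = 4*w² (u(w) = (2*w)*(2*w) = 4*w²)
Y(z, F) = 80 (Y(z, F) = (-5 + (-5)²)*4 = (-5 + 25)*4 = 20*4 = 80)
u(86) - (Y(115, -15) + 19587) = 4*86² - (80 + 19587) = 4*7396 - 1*19667 = 29584 - 19667 = 9917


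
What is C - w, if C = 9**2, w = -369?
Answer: 450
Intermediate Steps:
C = 81
C - w = 81 - 1*(-369) = 81 + 369 = 450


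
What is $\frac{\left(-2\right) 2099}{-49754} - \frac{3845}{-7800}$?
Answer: $\frac{22404853}{38808120} \approx 0.57732$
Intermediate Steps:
$\frac{\left(-2\right) 2099}{-49754} - \frac{3845}{-7800} = \left(-4198\right) \left(- \frac{1}{49754}\right) - - \frac{769}{1560} = \frac{2099}{24877} + \frac{769}{1560} = \frac{22404853}{38808120}$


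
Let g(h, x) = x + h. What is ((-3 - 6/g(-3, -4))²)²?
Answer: 50625/2401 ≈ 21.085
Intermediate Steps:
g(h, x) = h + x
((-3 - 6/g(-3, -4))²)² = ((-3 - 6/(-3 - 4))²)² = ((-3 - 6/(-7))²)² = ((-3 - 6*(-⅐))²)² = ((-3 + 6/7)²)² = ((-15/7)²)² = (225/49)² = 50625/2401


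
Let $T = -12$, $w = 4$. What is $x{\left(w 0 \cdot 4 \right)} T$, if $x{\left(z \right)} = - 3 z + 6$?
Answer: $-72$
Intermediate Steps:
$x{\left(z \right)} = 6 - 3 z$
$x{\left(w 0 \cdot 4 \right)} T = \left(6 - 3 \cdot 4 \cdot 0 \cdot 4\right) \left(-12\right) = \left(6 - 3 \cdot 0 \cdot 4\right) \left(-12\right) = \left(6 - 0\right) \left(-12\right) = \left(6 + 0\right) \left(-12\right) = 6 \left(-12\right) = -72$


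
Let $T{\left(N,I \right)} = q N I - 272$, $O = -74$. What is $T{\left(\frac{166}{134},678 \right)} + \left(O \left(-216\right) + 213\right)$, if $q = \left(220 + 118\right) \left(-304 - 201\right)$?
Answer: $- \frac{9604342085}{67} \approx -1.4335 \cdot 10^{8}$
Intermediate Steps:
$q = -170690$ ($q = 338 \left(-505\right) = -170690$)
$T{\left(N,I \right)} = -272 - 170690 I N$ ($T{\left(N,I \right)} = - 170690 N I - 272 = - 170690 I N - 272 = -272 - 170690 I N$)
$T{\left(\frac{166}{134},678 \right)} + \left(O \left(-216\right) + 213\right) = \left(-272 - 115727820 \cdot \frac{166}{134}\right) + \left(\left(-74\right) \left(-216\right) + 213\right) = \left(-272 - 115727820 \cdot 166 \cdot \frac{1}{134}\right) + \left(15984 + 213\right) = \left(-272 - 115727820 \cdot \frac{83}{67}\right) + 16197 = \left(-272 - \frac{9605409060}{67}\right) + 16197 = - \frac{9605427284}{67} + 16197 = - \frac{9604342085}{67}$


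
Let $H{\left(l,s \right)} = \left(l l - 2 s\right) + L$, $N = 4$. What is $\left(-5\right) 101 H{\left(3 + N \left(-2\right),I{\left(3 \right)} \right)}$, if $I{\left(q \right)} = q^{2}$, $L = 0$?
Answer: $-3535$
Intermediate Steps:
$H{\left(l,s \right)} = l^{2} - 2 s$ ($H{\left(l,s \right)} = \left(l l - 2 s\right) + 0 = \left(l^{2} - 2 s\right) + 0 = l^{2} - 2 s$)
$\left(-5\right) 101 H{\left(3 + N \left(-2\right),I{\left(3 \right)} \right)} = \left(-5\right) 101 \left(\left(3 + 4 \left(-2\right)\right)^{2} - 2 \cdot 3^{2}\right) = - 505 \left(\left(3 - 8\right)^{2} - 18\right) = - 505 \left(\left(-5\right)^{2} - 18\right) = - 505 \left(25 - 18\right) = \left(-505\right) 7 = -3535$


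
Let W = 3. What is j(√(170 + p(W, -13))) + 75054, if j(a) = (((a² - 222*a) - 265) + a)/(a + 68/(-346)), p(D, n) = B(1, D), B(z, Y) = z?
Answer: 382897427215/5116703 - 12339744*√19/5116703 ≈ 74822.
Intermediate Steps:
p(D, n) = 1
j(a) = (-265 + a² - 221*a)/(-34/173 + a) (j(a) = ((-265 + a² - 222*a) + a)/(a + 68*(-1/346)) = (-265 + a² - 221*a)/(a - 34/173) = (-265 + a² - 221*a)/(-34/173 + a))
j(√(170 + p(W, -13))) + 75054 = 173*(-265 + (√(170 + 1))² - 221*√(170 + 1))/(-34 + 173*√(170 + 1)) + 75054 = 173*(-265 + (√171)² - 663*√19)/(-34 + 173*√171) + 75054 = 173*(-265 + (3*√19)² - 663*√19)/(-34 + 173*(3*√19)) + 75054 = 173*(-265 + 171 - 663*√19)/(-34 + 519*√19) + 75054 = 173*(-94 - 663*√19)/(-34 + 519*√19) + 75054 = 75054 + 173*(-94 - 663*√19)/(-34 + 519*√19)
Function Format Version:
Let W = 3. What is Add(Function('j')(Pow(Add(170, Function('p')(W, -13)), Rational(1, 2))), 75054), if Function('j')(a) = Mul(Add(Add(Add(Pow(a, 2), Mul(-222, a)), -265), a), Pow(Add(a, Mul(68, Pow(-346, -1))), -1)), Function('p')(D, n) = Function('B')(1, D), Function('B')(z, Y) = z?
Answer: Add(Rational(382897427215, 5116703), Mul(Rational(-12339744, 5116703), Pow(19, Rational(1, 2)))) ≈ 74822.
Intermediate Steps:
Function('p')(D, n) = 1
Function('j')(a) = Mul(Pow(Add(Rational(-34, 173), a), -1), Add(-265, Pow(a, 2), Mul(-221, a))) (Function('j')(a) = Mul(Add(Add(-265, Pow(a, 2), Mul(-222, a)), a), Pow(Add(a, Mul(68, Rational(-1, 346))), -1)) = Mul(Add(-265, Pow(a, 2), Mul(-221, a)), Pow(Add(a, Rational(-34, 173)), -1)) = Mul(Add(-265, Pow(a, 2), Mul(-221, a)), Pow(Add(Rational(-34, 173), a), -1)) = Mul(Pow(Add(Rational(-34, 173), a), -1), Add(-265, Pow(a, 2), Mul(-221, a))))
Add(Function('j')(Pow(Add(170, Function('p')(W, -13)), Rational(1, 2))), 75054) = Add(Mul(173, Pow(Add(-34, Mul(173, Pow(Add(170, 1), Rational(1, 2)))), -1), Add(-265, Pow(Pow(Add(170, 1), Rational(1, 2)), 2), Mul(-221, Pow(Add(170, 1), Rational(1, 2))))), 75054) = Add(Mul(173, Pow(Add(-34, Mul(173, Pow(171, Rational(1, 2)))), -1), Add(-265, Pow(Pow(171, Rational(1, 2)), 2), Mul(-221, Pow(171, Rational(1, 2))))), 75054) = Add(Mul(173, Pow(Add(-34, Mul(173, Mul(3, Pow(19, Rational(1, 2))))), -1), Add(-265, Pow(Mul(3, Pow(19, Rational(1, 2))), 2), Mul(-221, Mul(3, Pow(19, Rational(1, 2)))))), 75054) = Add(Mul(173, Pow(Add(-34, Mul(519, Pow(19, Rational(1, 2)))), -1), Add(-265, 171, Mul(-663, Pow(19, Rational(1, 2))))), 75054) = Add(Mul(173, Pow(Add(-34, Mul(519, Pow(19, Rational(1, 2)))), -1), Add(-94, Mul(-663, Pow(19, Rational(1, 2))))), 75054) = Add(75054, Mul(173, Pow(Add(-34, Mul(519, Pow(19, Rational(1, 2)))), -1), Add(-94, Mul(-663, Pow(19, Rational(1, 2))))))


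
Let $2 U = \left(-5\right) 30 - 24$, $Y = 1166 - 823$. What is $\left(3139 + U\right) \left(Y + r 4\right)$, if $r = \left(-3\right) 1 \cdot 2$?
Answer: $973588$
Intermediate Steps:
$r = -6$ ($r = \left(-3\right) 2 = -6$)
$Y = 343$
$U = -87$ ($U = \frac{\left(-5\right) 30 - 24}{2} = \frac{-150 - 24}{2} = \frac{1}{2} \left(-174\right) = -87$)
$\left(3139 + U\right) \left(Y + r 4\right) = \left(3139 - 87\right) \left(343 - 24\right) = 3052 \left(343 - 24\right) = 3052 \cdot 319 = 973588$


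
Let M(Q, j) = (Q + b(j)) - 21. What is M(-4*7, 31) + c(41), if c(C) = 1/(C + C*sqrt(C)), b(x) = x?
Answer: -29521/1640 + sqrt(41)/1640 ≈ -17.997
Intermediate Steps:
M(Q, j) = -21 + Q + j (M(Q, j) = (Q + j) - 21 = -21 + Q + j)
c(C) = 1/(C + C**(3/2))
M(-4*7, 31) + c(41) = (-21 - 4*7 + 31) + 1/(41 + 41**(3/2)) = (-21 - 28 + 31) + 1/(41 + 41*sqrt(41)) = -18 + 1/(41 + 41*sqrt(41))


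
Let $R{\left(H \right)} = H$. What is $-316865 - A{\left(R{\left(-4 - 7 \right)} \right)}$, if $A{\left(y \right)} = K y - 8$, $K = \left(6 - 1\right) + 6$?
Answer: $-316736$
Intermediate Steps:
$K = 11$ ($K = 5 + 6 = 11$)
$A{\left(y \right)} = -8 + 11 y$ ($A{\left(y \right)} = 11 y - 8 = -8 + 11 y$)
$-316865 - A{\left(R{\left(-4 - 7 \right)} \right)} = -316865 - \left(-8 + 11 \left(-4 - 7\right)\right) = -316865 - \left(-8 + 11 \left(-11\right)\right) = -316865 - \left(-8 - 121\right) = -316865 - -129 = -316865 + 129 = -316736$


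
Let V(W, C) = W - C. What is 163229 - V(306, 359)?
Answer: 163282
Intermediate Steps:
163229 - V(306, 359) = 163229 - (306 - 1*359) = 163229 - (306 - 359) = 163229 - 1*(-53) = 163229 + 53 = 163282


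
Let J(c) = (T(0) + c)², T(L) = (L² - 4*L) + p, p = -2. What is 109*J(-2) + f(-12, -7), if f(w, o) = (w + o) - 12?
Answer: 1713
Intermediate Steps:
f(w, o) = -12 + o + w (f(w, o) = (o + w) - 12 = -12 + o + w)
T(L) = -2 + L² - 4*L (T(L) = (L² - 4*L) - 2 = -2 + L² - 4*L)
J(c) = (-2 + c)² (J(c) = ((-2 + 0² - 4*0) + c)² = ((-2 + 0 + 0) + c)² = (-2 + c)²)
109*J(-2) + f(-12, -7) = 109*(-2 - 2)² + (-12 - 7 - 12) = 109*(-4)² - 31 = 109*16 - 31 = 1744 - 31 = 1713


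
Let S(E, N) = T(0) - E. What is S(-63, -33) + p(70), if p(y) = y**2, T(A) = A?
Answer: 4963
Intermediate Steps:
S(E, N) = -E (S(E, N) = 0 - E = -E)
S(-63, -33) + p(70) = -1*(-63) + 70**2 = 63 + 4900 = 4963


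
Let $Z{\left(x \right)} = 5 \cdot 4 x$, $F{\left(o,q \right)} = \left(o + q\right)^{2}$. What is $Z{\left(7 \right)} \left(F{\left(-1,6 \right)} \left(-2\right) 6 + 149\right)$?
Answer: $-21140$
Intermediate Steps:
$Z{\left(x \right)} = 20 x$
$Z{\left(7 \right)} \left(F{\left(-1,6 \right)} \left(-2\right) 6 + 149\right) = 20 \cdot 7 \left(\left(-1 + 6\right)^{2} \left(-2\right) 6 + 149\right) = 140 \left(5^{2} \left(-2\right) 6 + 149\right) = 140 \left(25 \left(-2\right) 6 + 149\right) = 140 \left(\left(-50\right) 6 + 149\right) = 140 \left(-300 + 149\right) = 140 \left(-151\right) = -21140$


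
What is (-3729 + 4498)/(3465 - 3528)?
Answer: -769/63 ≈ -12.206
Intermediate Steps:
(-3729 + 4498)/(3465 - 3528) = 769/(-63) = 769*(-1/63) = -769/63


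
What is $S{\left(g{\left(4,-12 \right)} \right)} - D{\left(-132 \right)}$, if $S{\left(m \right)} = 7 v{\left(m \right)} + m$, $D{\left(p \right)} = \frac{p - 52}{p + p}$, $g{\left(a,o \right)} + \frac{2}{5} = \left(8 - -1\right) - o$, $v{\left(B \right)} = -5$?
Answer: $- \frac{2491}{165} \approx -15.097$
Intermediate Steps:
$g{\left(a,o \right)} = \frac{43}{5} - o$ ($g{\left(a,o \right)} = - \frac{2}{5} - \left(-9 + o\right) = \frac{43}{5} - o$)
$D{\left(p \right)} = \frac{-52 + p}{2 p}$
$S{\left(m \right)} = -35 + m$ ($S{\left(m \right)} = 7 \left(-5\right) + m = -35 + m$)
$S{\left(g{\left(4,-12 \right)} \right)} - D{\left(-132 \right)} = \left(-35 + \left(\frac{43}{5} - -12\right)\right) - \frac{-52 - 132}{2 \left(-132\right)} = \left(-35 + \left(\frac{43}{5} + 12\right)\right) - \frac{1}{2} \left(- \frac{1}{132}\right) \left(-184\right) = \left(-35 + \frac{103}{5}\right) - \frac{23}{33} = - \frac{72}{5} - \frac{23}{33} = - \frac{2491}{165}$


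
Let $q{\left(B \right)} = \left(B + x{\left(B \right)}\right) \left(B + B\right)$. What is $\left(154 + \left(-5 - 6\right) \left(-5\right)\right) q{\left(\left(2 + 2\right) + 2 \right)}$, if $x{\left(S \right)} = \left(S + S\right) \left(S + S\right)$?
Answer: $376200$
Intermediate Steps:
$x{\left(S \right)} = 4 S^{2}$ ($x{\left(S \right)} = 2 S 2 S = 4 S^{2}$)
$q{\left(B \right)} = 2 B \left(B + 4 B^{2}\right)$ ($q{\left(B \right)} = \left(B + 4 B^{2}\right) \left(B + B\right) = \left(B + 4 B^{2}\right) 2 B = 2 B \left(B + 4 B^{2}\right)$)
$\left(154 + \left(-5 - 6\right) \left(-5\right)\right) q{\left(\left(2 + 2\right) + 2 \right)} = \left(154 + \left(-5 - 6\right) \left(-5\right)\right) \left(\left(2 + 2\right) + 2\right)^{2} \left(2 + 8 \left(\left(2 + 2\right) + 2\right)\right) = \left(154 - -55\right) \left(4 + 2\right)^{2} \left(2 + 8 \left(4 + 2\right)\right) = \left(154 + 55\right) 6^{2} \left(2 + 8 \cdot 6\right) = 209 \cdot 36 \left(2 + 48\right) = 209 \cdot 36 \cdot 50 = 209 \cdot 1800 = 376200$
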